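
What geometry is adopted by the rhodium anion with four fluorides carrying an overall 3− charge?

square planar

Each fluoride is −1; balancing the −3 overall charge requires Rh(I).
Rhodium is a group-9 element; Rh(I) is therefore d⁸.
With 4 monodentate ligands the coordination number is 4.
A 4d d⁸ ion has a large crystal-field splitting; square planar leaves the high-energy d_{x²−y²} orbital empty and maximises CFSE.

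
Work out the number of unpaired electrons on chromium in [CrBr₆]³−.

3

Each bromide is −1; balancing the −3 overall charge requires Cr(III).
Cr sits in group 6, so the d-electron count is 6 − 3 = 3.
In an octahedral field the d³ configuration is t₂g³e_g⁰ (only one arrangement possible), giving 3 unpaired electrons.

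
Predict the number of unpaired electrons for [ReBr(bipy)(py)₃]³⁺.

Each bromide is −1; 2,2′-bipyridine is neutral; pyridine is neutral; balancing the +3 overall charge requires Re(IV).
Rhenium is a group-7 element; Re(IV) is therefore d³.
Counting donor atoms: 1×bromide (monodentate) → 1 donor; 1×2,2′-bipyridine (bidentate) → 2 donors; 3×pyridine (monodentate) → 3 donors. Coordination number = 6.
In an octahedral field the d³ configuration is t₂g³e_g⁰ (only one arrangement possible), giving 3 unpaired electrons.

3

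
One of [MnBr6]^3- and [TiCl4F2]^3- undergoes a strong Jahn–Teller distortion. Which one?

[MnBr6]^3-: Each bromide is −1; balancing the −3 overall charge requires Mn(III). Manganese is a group-7 element; Mn(III) is therefore d⁴. Bromide is a weak-field ligand for a first-row metal, so the complex is high-spin. The t₂g³e_g¹ (high-spin) configuration has an unevenly filled e_g set; the Jahn–Teller theorem predicts a tetragonal distortion (typically axial elongation) to lift the degeneracy.
[TiCl4F2]^3-: Each chloride is −1; each fluoride is −1; balancing the −3 overall charge requires Ti(III). Titanium is a group-4 element; Ti(III) is therefore d¹. The d¹ configuration leaves the e_g set evenly filled (or empty) — no strong Jahn–Teller driving force.

[MnBr6]^3-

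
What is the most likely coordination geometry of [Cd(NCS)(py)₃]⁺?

tetrahedral

Summing ligand charges against the +1 overall charge gives an oxidation state of +2 for cadmium.
Cadmium is a group-12 element; Cd(II) is therefore d¹⁰.
Coordination number: 4.
A d¹⁰ ion has no crystal-field stabilisation preference between square planar and tetrahedral, so four ligands adopt the sterically favoured tetrahedral geometry.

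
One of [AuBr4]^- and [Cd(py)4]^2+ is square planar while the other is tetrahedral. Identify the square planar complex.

For [AuBr4]^-: Summing ligand charges against the −1 overall charge gives an oxidation state of +3 for gold. Group 11 minus oxidation state 3 gives a d⁸ configuration. A 5d d⁸ ion has a large crystal-field splitting; square planar leaves the high-energy d_{x²−y²} orbital empty and maximises CFSE. → square planar.
For [Cd(py)4]^2+: Ligand charges: pyridine is neutral. With an overall charge of +2 the cadmium centre must be in the +2 oxidation state. Cd sits in group 12, so the d-electron count is 12 − 2 = 10. A d¹⁰ ion has no crystal-field stabilisation preference between square planar and tetrahedral, so four ligands adopt the sterically favoured tetrahedral geometry. → tetrahedral.

[AuBr4]^-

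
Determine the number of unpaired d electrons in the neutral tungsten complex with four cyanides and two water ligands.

2

Summing ligand charges against the 0 overall charge gives an oxidation state of +4 for tungsten.
Group 6 minus oxidation state 4 gives a d² configuration.
In an octahedral field the d² configuration is t₂g²e_g⁰ (only one arrangement possible), giving 2 unpaired electrons.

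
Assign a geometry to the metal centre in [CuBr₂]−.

Each bromide is −1; balancing the −1 overall charge requires Cu(I).
Group 11 minus oxidation state 1 gives a d¹⁰ configuration.
Coordination number: 2.
A d¹⁰ ion with only two ligands adopts a linear arrangement (sp hybridisation; no CFSE preference).

linear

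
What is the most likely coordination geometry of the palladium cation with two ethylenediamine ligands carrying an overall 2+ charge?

square planar

Ethylenediamine is neutral; balancing the +2 overall charge requires Pd(II).
Pd sits in group 10, so the d-electron count is 10 − 2 = 8.
Counting donor atoms: 2×ethylenediamine (bidentate) → 4 donors. Coordination number = 4.
A 4d d⁸ ion has a large crystal-field splitting; square planar leaves the high-energy d_{x²−y²} orbital empty and maximises CFSE.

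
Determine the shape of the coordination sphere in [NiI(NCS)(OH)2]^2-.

Each iodide is −1; each isothiocyanate is −1; each hydroxide is −1; balancing the −2 overall charge requires Ni(II).
Ni sits in group 10, so the d-electron count is 10 − 2 = 8.
Coordination number: 4.
Hydroxide, iodide, and isothiocyanate are weak-field ligands.
With weak-field ligands the CFSE gain from square planar is small, so a 3d d⁸ ion takes the sterically preferred tetrahedral geometry.

tetrahedral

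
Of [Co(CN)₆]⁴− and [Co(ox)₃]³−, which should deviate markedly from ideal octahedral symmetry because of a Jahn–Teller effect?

[Co(CN)₆]⁴−

[Co(CN)₆]⁴−: Ligand charges: each cyanide is −1. With an overall charge of −4 the cobalt centre must be in the +2 oxidation state. Group 9 minus oxidation state 2 gives a d⁷ configuration. Cyanide is a strong-field ligand (high in the spectrochemical series) for a first-row metal, so the complex is low-spin. The t₂g⁶e_g¹ (low-spin) configuration has an unevenly filled e_g set; the Jahn–Teller theorem predicts a tetragonal distortion (typically axial elongation) to lift the degeneracy.
[Co(ox)₃]³−: Ligand charges: each oxalate is −2. With an overall charge of −3 the cobalt centre must be in the +3 oxidation state. Cobalt is a group-9 element; Co(III) is therefore d⁶. Co(III) has an exceptionally large octahedral splitting and is low-spin with essentially every ligand except fluoride. The d⁶ configuration leaves the e_g set evenly filled (or empty) — no strong Jahn–Teller driving force.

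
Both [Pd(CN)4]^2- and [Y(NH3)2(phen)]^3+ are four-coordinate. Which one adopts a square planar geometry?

For [Pd(CN)4]^2-: Ligand charges: each cyanide is −1. With an overall charge of −2 the palladium centre must be in the +2 oxidation state. Palladium is a group-10 element; Pd(II) is therefore d⁸. A 4d d⁸ ion has a large crystal-field splitting; square planar leaves the high-energy d_{x²−y²} orbital empty and maximises CFSE. → square planar.
For [Y(NH3)2(phen)]^3+: Ligand charges: ammonia is neutral; 1,10-phenanthroline is neutral. With an overall charge of +3 the yttrium centre must be in the +3 oxidation state. Y sits in group 3, so the d-electron count is 3 − 3 = 0. A d⁰ ion has no crystal-field stabilisation preference between square planar and tetrahedral, so four ligands adopt the sterically favoured tetrahedral geometry. → tetrahedral.

[Pd(CN)4]^2-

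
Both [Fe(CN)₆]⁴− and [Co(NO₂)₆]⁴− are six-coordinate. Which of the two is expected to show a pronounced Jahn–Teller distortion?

[Fe(CN)₆]⁴−: Summing ligand charges against the −4 overall charge gives an oxidation state of +2 for iron. Fe sits in group 8, so the d-electron count is 8 − 2 = 6. Cyanide is a strong-field ligand (high in the spectrochemical series) for a first-row metal, so the complex is low-spin. The d⁶ configuration leaves the e_g set evenly filled (or empty) — no strong Jahn–Teller driving force.
[Co(NO₂)₆]⁴−: Each nitro (N-bound nitrite) is −1; balancing the −4 overall charge requires Co(II). Cobalt is a group-9 element; Co(II) is therefore d⁷. Nitro (N-bound nitrite) is a strong-field ligand (high in the spectrochemical series) for a first-row metal, so the complex is low-spin. The t₂g⁶e_g¹ (low-spin) configuration has an unevenly filled e_g set; the Jahn–Teller theorem predicts a tetragonal distortion (typically axial elongation) to lift the degeneracy.

[Co(NO₂)₆]⁴−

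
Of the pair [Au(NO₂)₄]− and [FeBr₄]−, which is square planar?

For [Au(NO₂)₄]−: Ligand charges: each nitro (N-bound nitrite) is −1. With an overall charge of −1 the gold centre must be in the +3 oxidation state. Gold is a group-11 element; Au(III) is therefore d⁸. A 5d d⁸ ion has a large crystal-field splitting; square planar leaves the high-energy d_{x²−y²} orbital empty and maximises CFSE. → square planar.
For [FeBr₄]−: Ligand charges: each bromide is −1. With an overall charge of −1 the iron centre must be in the +3 oxidation state. Iron is a group-8 element; Fe(III) is therefore d⁵. A high-spin d⁵ ion has zero CFSE in either geometry, so four ligands adopt the sterically favoured tetrahedral geometry. → tetrahedral.

[Au(NO₂)₄]−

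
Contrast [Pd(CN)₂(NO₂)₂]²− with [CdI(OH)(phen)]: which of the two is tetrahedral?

[CdI(OH)(phen)]

For [Pd(CN)₂(NO₂)₂]²−: Each cyanide is −1; each nitro (N-bound nitrite) is −1; balancing the −2 overall charge requires Pd(II). Group 10 minus oxidation state 2 gives a d⁸ configuration. A 4d d⁸ ion has a large crystal-field splitting; square planar leaves the high-energy d_{x²−y²} orbital empty and maximises CFSE. → square planar.
For [CdI(OH)(phen)]: Each iodide is −1; each hydroxide is −1; 1,10-phenanthroline is neutral; balancing the 0 overall charge requires Cd(II). Cd sits in group 12, so the d-electron count is 12 − 2 = 10. A d¹⁰ ion has no crystal-field stabilisation preference between square planar and tetrahedral, so four ligands adopt the sterically favoured tetrahedral geometry. → tetrahedral.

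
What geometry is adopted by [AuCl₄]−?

square planar

Summing ligand charges against the −1 overall charge gives an oxidation state of +3 for gold.
Group 11 minus oxidation state 3 gives a d⁸ configuration.
With 4 monodentate ligands the coordination number is 4.
A 5d d⁸ ion has a large crystal-field splitting; square planar leaves the high-energy d_{x²−y²} orbital empty and maximises CFSE.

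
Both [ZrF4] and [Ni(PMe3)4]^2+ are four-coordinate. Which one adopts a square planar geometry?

For [ZrF4]: Ligand charges: each fluoride is −1. With an overall charge of 0 the zirconium centre must be in the +4 oxidation state. Zr sits in group 4, so the d-electron count is 4 − 4 = 0. A d⁰ ion has no crystal-field stabilisation preference between square planar and tetrahedral, so four ligands adopt the sterically favoured tetrahedral geometry. → tetrahedral.
For [Ni(PMe3)4]^2+: Summing ligand charges against the +2 overall charge gives an oxidation state of +2 for nickel. Group 10 minus oxidation state 2 gives a d⁸ configuration. Trimethylphosphine is a strong-field ligand (high in the spectrochemical series). A 3d d⁸ ion with strong-field ligands gains enough CFSE to favour square planar over tetrahedral. → square planar.

[Ni(PMe3)4]^2+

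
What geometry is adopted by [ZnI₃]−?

Ligand charges: each iodide is −1. With an overall charge of −1 the zinc centre must be in the +2 oxidation state.
Zinc is a group-12 element; Zn(II) is therefore d¹⁰.
Coordination number: 3.
Three ligands around a d¹⁰ centre minimise repulsion in a trigonal-planar arrangement.

trigonal planar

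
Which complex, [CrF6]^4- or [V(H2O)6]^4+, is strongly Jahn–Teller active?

[CrF6]^4-: Each fluoride is −1; balancing the −4 overall charge requires Cr(II). Cr sits in group 6, so the d-electron count is 6 − 2 = 4. Fluoride is a weak-field ligand for a first-row metal, so the complex is high-spin. The t₂g³e_g¹ (high-spin) configuration has an unevenly filled e_g set; the Jahn–Teller theorem predicts a tetragonal distortion (typically axial elongation) to lift the degeneracy.
[V(H2O)6]^4+: Summing ligand charges against the +4 overall charge gives an oxidation state of +4 for vanadium. Group 5 minus oxidation state 4 gives a d¹ configuration. The d¹ configuration leaves the e_g set evenly filled (or empty) — no strong Jahn–Teller driving force.

[CrF6]^4-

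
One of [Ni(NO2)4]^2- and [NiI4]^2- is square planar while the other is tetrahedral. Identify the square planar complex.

[Ni(NO2)4]^2-

For [Ni(NO2)4]^2-: Summing ligand charges against the −2 overall charge gives an oxidation state of +2 for nickel. Group 10 minus oxidation state 2 gives a d⁸ configuration. Nitro (N-bound nitrite) is a strong-field ligand (high in the spectrochemical series). A 3d d⁸ ion with strong-field ligands gains enough CFSE to favour square planar over tetrahedral. → square planar.
For [NiI4]^2-: Ligand charges: each iodide is −1. With an overall charge of −2 the nickel centre must be in the +2 oxidation state. Nickel is a group-10 element; Ni(II) is therefore d⁸. Iodide is a weak-field ligand. With weak-field ligands the CFSE gain from square planar is small, so a 3d d⁸ ion takes the sterically preferred tetrahedral geometry. → tetrahedral.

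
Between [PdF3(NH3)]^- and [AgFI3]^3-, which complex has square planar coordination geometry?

[PdF3(NH3)]^-

For [PdF3(NH3)]^-: Summing ligand charges against the −1 overall charge gives an oxidation state of +2 for palladium. Group 10 minus oxidation state 2 gives a d⁸ configuration. A 4d d⁸ ion has a large crystal-field splitting; square planar leaves the high-energy d_{x²−y²} orbital empty and maximises CFSE. → square planar.
For [AgFI3]^3-: Summing ligand charges against the −3 overall charge gives an oxidation state of +1 for silver. Silver is a group-11 element; Ag(I) is therefore d¹⁰. A d¹⁰ ion has no crystal-field stabilisation preference between square planar and tetrahedral, so four ligands adopt the sterically favoured tetrahedral geometry. → tetrahedral.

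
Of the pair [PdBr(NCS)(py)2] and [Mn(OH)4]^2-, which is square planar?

[PdBr(NCS)(py)2]

For [PdBr(NCS)(py)2]: Each bromide is −1; each isothiocyanate is −1; pyridine is neutral; balancing the 0 overall charge requires Pd(II). Palladium is a group-10 element; Pd(II) is therefore d⁸. A 4d d⁸ ion has a large crystal-field splitting; square planar leaves the high-energy d_{x²−y²} orbital empty and maximises CFSE. → square planar.
For [Mn(OH)4]^2-: Ligand charges: each hydroxide is −1. With an overall charge of −2 the manganese centre must be in the +2 oxidation state. Group 7 minus oxidation state 2 gives a d⁵ configuration. A high-spin d⁵ ion has zero CFSE in either geometry, so four ligands adopt the sterically favoured tetrahedral geometry. → tetrahedral.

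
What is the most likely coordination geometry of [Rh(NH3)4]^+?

square planar

Ligand charges: ammonia is neutral. With an overall charge of +1 the rhodium centre must be in the +1 oxidation state.
Rh sits in group 9, so the d-electron count is 9 − 1 = 8.
With 4 monodentate ligands the coordination number is 4.
A 4d d⁸ ion has a large crystal-field splitting; square planar leaves the high-energy d_{x²−y²} orbital empty and maximises CFSE.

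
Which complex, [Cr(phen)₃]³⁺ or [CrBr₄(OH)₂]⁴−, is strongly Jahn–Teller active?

[CrBr₄(OH)₂]⁴−

[Cr(phen)₃]³⁺: Ligand charges: 1,10-phenanthroline is neutral. With an overall charge of +3 the chromium centre must be in the +3 oxidation state. Group 6 minus oxidation state 3 gives a d³ configuration. The d³ configuration leaves the e_g set evenly filled (or empty) — no strong Jahn–Teller driving force.
[CrBr₄(OH)₂]⁴−: Summing ligand charges against the −4 overall charge gives an oxidation state of +2 for chromium. Cr sits in group 6, so the d-electron count is 6 − 2 = 4. Bromide and hydroxide are weak-field ligands for a first-row metal, so the complex is high-spin. The t₂g³e_g¹ (high-spin) configuration has an unevenly filled e_g set; the Jahn–Teller theorem predicts a tetragonal distortion (typically axial elongation) to lift the degeneracy.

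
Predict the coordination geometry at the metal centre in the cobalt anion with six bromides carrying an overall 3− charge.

Each bromide is −1; balancing the −3 overall charge requires Co(III).
Group 9 minus oxidation state 3 gives a d⁶ configuration.
With 6 monodentate ligands the coordination number is 6.
Six donors around a single metal centre give an octahedral coordination sphere.

octahedral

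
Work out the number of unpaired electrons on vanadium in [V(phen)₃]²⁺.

3

1,10-phenanthroline is neutral; balancing the +2 overall charge requires V(II).
V sits in group 5, so the d-electron count is 5 − 2 = 3.
Counting donor atoms: 3×1,10-phenanthroline (bidentate) → 6 donors. Coordination number = 6.
In an octahedral field the d³ configuration is t₂g³e_g⁰ (only one arrangement possible), giving 3 unpaired electrons.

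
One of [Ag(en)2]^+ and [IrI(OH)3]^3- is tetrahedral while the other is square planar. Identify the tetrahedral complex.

[Ag(en)2]^+

For [Ag(en)2]^+: Ligand charges: ethylenediamine is neutral. With an overall charge of +1 the silver centre must be in the +1 oxidation state. Group 11 minus oxidation state 1 gives a d¹⁰ configuration. A d¹⁰ ion has no crystal-field stabilisation preference between square planar and tetrahedral, so four ligands adopt the sterically favoured tetrahedral geometry. → tetrahedral.
For [IrI(OH)3]^3-: Summing ligand charges against the −3 overall charge gives an oxidation state of +1 for iridium. Iridium is a group-9 element; Ir(I) is therefore d⁸. A 5d d⁸ ion has a large crystal-field splitting; square planar leaves the high-energy d_{x²−y²} orbital empty and maximises CFSE. → square planar.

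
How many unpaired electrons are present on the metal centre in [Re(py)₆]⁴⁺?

3

Pyridine is neutral; balancing the +4 overall charge requires Re(IV).
Rhenium is a group-7 element; Re(IV) is therefore d³.
In an octahedral field the d³ configuration is t₂g³e_g⁰ (only one arrangement possible), giving 3 unpaired electrons.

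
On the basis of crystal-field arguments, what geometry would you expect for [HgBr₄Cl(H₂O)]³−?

octahedral

Each bromide is −1; each chloride is −1; water is neutral; balancing the −3 overall charge requires Hg(II).
Group 12 minus oxidation state 2 gives a d¹⁰ configuration.
With 6 monodentate ligands the coordination number is 6.
Six donors around a single metal centre give an octahedral coordination sphere.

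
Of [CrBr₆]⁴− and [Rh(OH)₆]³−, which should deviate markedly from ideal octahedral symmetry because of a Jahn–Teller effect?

[CrBr₆]⁴−

[CrBr₆]⁴−: Each bromide is −1; balancing the −4 overall charge requires Cr(II). Chromium is a group-6 element; Cr(II) is therefore d⁴. Bromide is a weak-field ligand for a first-row metal, so the complex is high-spin. The t₂g³e_g¹ (high-spin) configuration has an unevenly filled e_g set; the Jahn–Teller theorem predicts a tetragonal distortion (typically axial elongation) to lift the degeneracy.
[Rh(OH)₆]³−: Ligand charges: each hydroxide is −1. With an overall charge of −3 the rhodium centre must be in the +3 oxidation state. Group 9 minus oxidation state 3 gives a d⁶ configuration. A 4d ion has a large Δₒ and is invariably low-spin. The d⁶ configuration leaves the e_g set evenly filled (or empty) — no strong Jahn–Teller driving force.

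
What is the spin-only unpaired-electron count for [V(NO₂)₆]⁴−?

Each nitro (N-bound nitrite) is −1; balancing the −4 overall charge requires V(II).
Group 5 minus oxidation state 2 gives a d³ configuration.
In an octahedral field the d³ configuration is t₂g³e_g⁰ (only one arrangement possible), giving 3 unpaired electrons.

3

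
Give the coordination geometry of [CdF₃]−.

Summing ligand charges against the −1 overall charge gives an oxidation state of +2 for cadmium.
Group 12 minus oxidation state 2 gives a d¹⁰ configuration.
Coordination number: 3.
Three ligands around a d¹⁰ centre minimise repulsion in a trigonal-planar arrangement.

trigonal planar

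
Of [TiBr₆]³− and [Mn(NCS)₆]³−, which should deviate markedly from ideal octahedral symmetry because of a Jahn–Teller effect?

[TiBr₆]³−: Summing ligand charges against the −3 overall charge gives an oxidation state of +3 for titanium. Ti sits in group 4, so the d-electron count is 4 − 3 = 1. The d¹ configuration leaves the e_g set evenly filled (or empty) — no strong Jahn–Teller driving force.
[Mn(NCS)₆]³−: Ligand charges: each isothiocyanate is −1. With an overall charge of −3 the manganese centre must be in the +3 oxidation state. Mn sits in group 7, so the d-electron count is 7 − 3 = 4. Isothiocyanate is a weak-field ligand for a first-row metal, so the complex is high-spin. The t₂g³e_g¹ (high-spin) configuration has an unevenly filled e_g set; the Jahn–Teller theorem predicts a tetragonal distortion (typically axial elongation) to lift the degeneracy.

[Mn(NCS)₆]³−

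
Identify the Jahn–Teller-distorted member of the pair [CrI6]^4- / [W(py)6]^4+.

[CrI6]^4-: Summing ligand charges against the −4 overall charge gives an oxidation state of +2 for chromium. Chromium is a group-6 element; Cr(II) is therefore d⁴. Iodide is a weak-field ligand for a first-row metal, so the complex is high-spin. The t₂g³e_g¹ (high-spin) configuration has an unevenly filled e_g set; the Jahn–Teller theorem predicts a tetragonal distortion (typically axial elongation) to lift the degeneracy.
[W(py)6]^4+: Ligand charges: pyridine is neutral. With an overall charge of +4 the tungsten centre must be in the +4 oxidation state. Group 6 minus oxidation state 4 gives a d² configuration. The d² configuration leaves the e_g set evenly filled (or empty) — no strong Jahn–Teller driving force.

[CrI6]^4-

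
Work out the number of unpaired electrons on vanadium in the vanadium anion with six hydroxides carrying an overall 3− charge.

Each hydroxide is −1; balancing the −3 overall charge requires V(III).
V sits in group 5, so the d-electron count is 5 − 3 = 2.
In an octahedral field the d² configuration is t₂g²e_g⁰ (only one arrangement possible), giving 2 unpaired electrons.

2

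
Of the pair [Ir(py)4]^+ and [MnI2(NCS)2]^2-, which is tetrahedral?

For [Ir(py)4]^+: Ligand charges: pyridine is neutral. With an overall charge of +1 the iridium centre must be in the +1 oxidation state. Ir sits in group 9, so the d-electron count is 9 − 1 = 8. A 5d d⁸ ion has a large crystal-field splitting; square planar leaves the high-energy d_{x²−y²} orbital empty and maximises CFSE. → square planar.
For [MnI2(NCS)2]^2-: Each iodide is −1; each isothiocyanate is −1; balancing the −2 overall charge requires Mn(II). Mn sits in group 7, so the d-electron count is 7 − 2 = 5. A high-spin d⁵ ion has zero CFSE in either geometry, so four ligands adopt the sterically favoured tetrahedral geometry. → tetrahedral.

[MnI2(NCS)2]^2-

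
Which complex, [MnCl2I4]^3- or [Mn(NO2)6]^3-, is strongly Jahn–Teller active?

[MnCl2I4]^3-: Ligand charges: each chloride is −1; each iodide is −1. With an overall charge of −3 the manganese centre must be in the +3 oxidation state. Group 7 minus oxidation state 3 gives a d⁴ configuration. Chloride and iodide are weak-field ligands for a first-row metal, so the complex is high-spin. The t₂g³e_g¹ (high-spin) configuration has an unevenly filled e_g set; the Jahn–Teller theorem predicts a tetragonal distortion (typically axial elongation) to lift the degeneracy.
[Mn(NO2)6]^3-: Each nitro (N-bound nitrite) is −1; balancing the −3 overall charge requires Mn(III). Mn sits in group 7, so the d-electron count is 7 − 3 = 4. Nitro (N-bound nitrite) is a strong-field ligand (high in the spectrochemical series) for a first-row metal, so the complex is low-spin. The d⁴ configuration leaves the e_g set evenly filled (or empty) — no strong Jahn–Teller driving force.

[MnCl2I4]^3-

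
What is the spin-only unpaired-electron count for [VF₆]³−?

Summing ligand charges against the −3 overall charge gives an oxidation state of +3 for vanadium.
Vanadium is a group-5 element; V(III) is therefore d².
In an octahedral field the d² configuration is t₂g²e_g⁰ (only one arrangement possible), giving 2 unpaired electrons.

2 unpaired electrons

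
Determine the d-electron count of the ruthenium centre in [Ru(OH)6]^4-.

d⁶

Summing ligand charges against the −4 overall charge gives an oxidation state of +2 for ruthenium.
Ru sits in group 8, so the d-electron count is 8 − 2 = 6.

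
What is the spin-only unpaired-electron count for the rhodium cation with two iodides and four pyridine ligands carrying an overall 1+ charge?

0

Summing ligand charges against the +1 overall charge gives an oxidation state of +3 for rhodium.
Rh sits in group 9, so the d-electron count is 9 − 3 = 6.
The spin state decides the count: a 4d ion has a large Δₒ and is invariably low-spin.
An octahedral low-spin d⁶ ion is t₂g⁶e_g⁰, giving 0 unpaired electrons.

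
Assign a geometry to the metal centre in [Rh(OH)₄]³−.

Summing ligand charges against the −3 overall charge gives an oxidation state of +1 for rhodium.
Group 9 minus oxidation state 1 gives a d⁸ configuration.
With 4 monodentate ligands the coordination number is 4.
A 4d d⁸ ion has a large crystal-field splitting; square planar leaves the high-energy d_{x²−y²} orbital empty and maximises CFSE.

square planar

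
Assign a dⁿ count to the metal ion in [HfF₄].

Ligand charges: each fluoride is −1. With an overall charge of 0 the hafnium centre must be in the +4 oxidation state.
Hf sits in group 4, so the d-electron count is 4 − 4 = 0.

d⁰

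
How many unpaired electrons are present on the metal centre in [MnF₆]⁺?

0 unpaired electrons

Ligand charges: each fluoride is −1. With an overall charge of +1 the manganese centre must be in the +7 oxidation state.
Manganese is a group-7 element; Mn(VII) is therefore d⁰.
In an octahedral field the d⁰ configuration is t₂g⁰e_g⁰, giving 0 unpaired electrons.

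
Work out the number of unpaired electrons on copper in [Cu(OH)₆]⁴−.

Summing ligand charges against the −4 overall charge gives an oxidation state of +2 for copper.
Copper is a group-11 element; Cu(II) is therefore d⁹.
In an octahedral field the d⁹ configuration is t₂g⁶e_g³ (only one arrangement possible), giving 1 unpaired electron.

1 unpaired electron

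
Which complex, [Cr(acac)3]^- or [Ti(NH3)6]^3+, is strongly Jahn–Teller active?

[Cr(acac)3]^-: Ligand charges: each acetylacetonate is −1. With an overall charge of −1 the chromium centre must be in the +2 oxidation state. Group 6 minus oxidation state 2 gives a d⁴ configuration. Acetylacetonate is a weak-field ligand for a first-row metal, so the complex is high-spin. The t₂g³e_g¹ (high-spin) configuration has an unevenly filled e_g set; the Jahn–Teller theorem predicts a tetragonal distortion (typically axial elongation) to lift the degeneracy.
[Ti(NH3)6]^3+: Ligand charges: ammonia is neutral. With an overall charge of +3 the titanium centre must be in the +3 oxidation state. Titanium is a group-4 element; Ti(III) is therefore d¹. The d¹ configuration leaves the e_g set evenly filled (or empty) — no strong Jahn–Teller driving force.

[Cr(acac)3]^-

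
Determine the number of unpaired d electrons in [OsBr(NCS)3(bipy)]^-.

Summing ligand charges against the −1 overall charge gives an oxidation state of +3 for osmium.
Osmium is a group-8 element; Os(III) is therefore d⁵.
Counting donor atoms: 1×bromide (monodentate) → 1 donor; 3×isothiocyanate (monodentate) → 3 donors; 1×2,2′-bipyridine (bidentate) → 2 donors. Coordination number = 6.
The spin state decides the count: a 5d ion has a large Δₒ and is invariably low-spin.
An octahedral low-spin d⁵ ion is t₂g⁵e_g⁰, giving 1 unpaired electron.

1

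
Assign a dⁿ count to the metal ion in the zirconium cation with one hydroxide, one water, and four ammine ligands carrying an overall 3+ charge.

Each hydroxide is −1; water is neutral; ammonia is neutral; balancing the +3 overall charge requires Zr(IV).
Zirconium is a group-4 element; Zr(IV) is therefore d⁰.

d⁰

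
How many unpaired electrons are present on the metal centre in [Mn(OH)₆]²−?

3

Summing ligand charges against the −2 overall charge gives an oxidation state of +4 for manganese.
Group 7 minus oxidation state 4 gives a d³ configuration.
In an octahedral field the d³ configuration is t₂g³e_g⁰ (only one arrangement possible), giving 3 unpaired electrons.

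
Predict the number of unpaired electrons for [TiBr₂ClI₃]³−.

Each bromide is −1; each chloride is −1; each iodide is −1; balancing the −3 overall charge requires Ti(III).
Ti sits in group 4, so the d-electron count is 4 − 3 = 1.
In an octahedral field the d¹ configuration is t₂g¹e_g⁰ (only one arrangement possible), giving 1 unpaired electron.

1 unpaired electron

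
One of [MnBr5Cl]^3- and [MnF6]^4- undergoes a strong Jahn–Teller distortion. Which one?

[MnBr5Cl]^3-

[MnBr5Cl]^3-: Ligand charges: each bromide is −1; each chloride is −1. With an overall charge of −3 the manganese centre must be in the +3 oxidation state. Group 7 minus oxidation state 3 gives a d⁴ configuration. Bromide and chloride are weak-field ligands for a first-row metal, so the complex is high-spin. The t₂g³e_g¹ (high-spin) configuration has an unevenly filled e_g set; the Jahn–Teller theorem predicts a tetragonal distortion (typically axial elongation) to lift the degeneracy.
[MnF6]^4-: Summing ligand charges against the −4 overall charge gives an oxidation state of +2 for manganese. Mn sits in group 7, so the d-electron count is 7 − 2 = 5. Fluoride is a weak-field ligand for a first-row metal, so the complex is high-spin. The d⁵ configuration leaves the e_g set evenly filled (or empty) — no strong Jahn–Teller driving force.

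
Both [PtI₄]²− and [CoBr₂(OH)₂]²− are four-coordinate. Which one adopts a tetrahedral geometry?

[CoBr₂(OH)₂]²−

For [PtI₄]²−: Each iodide is −1; balancing the −2 overall charge requires Pt(II). Group 10 minus oxidation state 2 gives a d⁸ configuration. A 5d d⁸ ion has a large crystal-field splitting; square planar leaves the high-energy d_{x²−y²} orbital empty and maximises CFSE. → square planar.
For [CoBr₂(OH)₂]²−: Ligand charges: each bromide is −1; each hydroxide is −1. With an overall charge of −2 the cobalt centre must be in the +2 oxidation state. Group 9 minus oxidation state 2 gives a d⁷ configuration. For a high-spin 3d d⁷ ion with weak-field ligands the small Δₜ gives little square-planar CFSE advantage, so four ligands adopt the sterically favoured tetrahedral geometry. → tetrahedral.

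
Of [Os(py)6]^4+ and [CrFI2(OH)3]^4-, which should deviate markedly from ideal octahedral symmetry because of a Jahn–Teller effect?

[CrFI2(OH)3]^4-

[Os(py)6]^4+: Summing ligand charges against the +4 overall charge gives an oxidation state of +4 for osmium. Osmium is a group-8 element; Os(IV) is therefore d⁴. A 5d ion has a large Δₒ and is invariably low-spin. The d⁴ configuration leaves the e_g set evenly filled (or empty) — no strong Jahn–Teller driving force.
[CrFI2(OH)3]^4-: Each fluoride is −1; each iodide is −1; each hydroxide is −1; balancing the −4 overall charge requires Cr(II). Group 6 minus oxidation state 2 gives a d⁴ configuration. Fluoride, hydroxide, and iodide are weak-field ligands for a first-row metal, so the complex is high-spin. The t₂g³e_g¹ (high-spin) configuration has an unevenly filled e_g set; the Jahn–Teller theorem predicts a tetragonal distortion (typically axial elongation) to lift the degeneracy.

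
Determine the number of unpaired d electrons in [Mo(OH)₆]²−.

Each hydroxide is −1; balancing the −2 overall charge requires Mo(IV).
Mo sits in group 6, so the d-electron count is 6 − 4 = 2.
In an octahedral field the d² configuration is t₂g²e_g⁰ (only one arrangement possible), giving 2 unpaired electrons.

2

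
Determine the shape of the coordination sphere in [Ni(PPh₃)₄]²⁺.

Ligand charges: triphenylphosphine is neutral. With an overall charge of +2 the nickel centre must be in the +2 oxidation state.
Ni sits in group 10, so the d-electron count is 10 − 2 = 8.
With 4 monodentate ligands the coordination number is 4.
Triphenylphosphine is a strong-field ligand (high in the spectrochemical series).
A 3d d⁸ ion with strong-field ligands gains enough CFSE to favour square planar over tetrahedral.

square planar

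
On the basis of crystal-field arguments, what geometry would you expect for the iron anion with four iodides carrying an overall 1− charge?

Summing ligand charges against the −1 overall charge gives an oxidation state of +3 for iron.
Iron is a group-8 element; Fe(III) is therefore d⁵.
With 4 monodentate ligands the coordination number is 4.
Iodide is a weak-field ligand.
A high-spin d⁵ ion has zero CFSE in either geometry, so four ligands adopt the sterically favoured tetrahedral geometry.

tetrahedral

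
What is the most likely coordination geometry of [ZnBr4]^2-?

Each bromide is −1; balancing the −2 overall charge requires Zn(II).
Zn sits in group 12, so the d-electron count is 12 − 2 = 10.
With 4 monodentate ligands the coordination number is 4.
A d¹⁰ ion has no crystal-field stabilisation preference between square planar and tetrahedral, so four ligands adopt the sterically favoured tetrahedral geometry.

tetrahedral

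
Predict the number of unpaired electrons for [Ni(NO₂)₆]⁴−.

2 unpaired electrons

Ligand charges: each nitro (N-bound nitrite) is −1. With an overall charge of −4 the nickel centre must be in the +2 oxidation state.
Ni sits in group 10, so the d-electron count is 10 − 2 = 8.
In an octahedral field the d⁸ configuration is t₂g⁶e_g² (only one arrangement possible), giving 2 unpaired electrons.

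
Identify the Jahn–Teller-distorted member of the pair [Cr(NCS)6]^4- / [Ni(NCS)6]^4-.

[Cr(NCS)6]^4-: Ligand charges: each isothiocyanate is −1. With an overall charge of −4 the chromium centre must be in the +2 oxidation state. Cr sits in group 6, so the d-electron count is 6 − 2 = 4. Isothiocyanate is a weak-field ligand for a first-row metal, so the complex is high-spin. The t₂g³e_g¹ (high-spin) configuration has an unevenly filled e_g set; the Jahn–Teller theorem predicts a tetragonal distortion (typically axial elongation) to lift the degeneracy.
[Ni(NCS)6]^4-: Summing ligand charges against the −4 overall charge gives an oxidation state of +2 for nickel. Ni sits in group 10, so the d-electron count is 10 − 2 = 8. The d⁸ configuration leaves the e_g set evenly filled (or empty) — no strong Jahn–Teller driving force.

[Cr(NCS)6]^4-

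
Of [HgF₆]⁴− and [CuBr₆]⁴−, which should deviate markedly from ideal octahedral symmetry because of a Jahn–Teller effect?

[HgF₆]⁴−: Ligand charges: each fluoride is −1. With an overall charge of −4 the mercury centre must be in the +2 oxidation state. Hg sits in group 12, so the d-electron count is 12 − 2 = 10. The d¹⁰ configuration leaves the e_g set evenly filled (or empty) — no strong Jahn–Teller driving force.
[CuBr₆]⁴−: Each bromide is −1; balancing the −4 overall charge requires Cu(II). Copper is a group-11 element; Cu(II) is therefore d⁹. The t₂g⁶e_g³ configuration has an unevenly filled e_g set; the Jahn–Teller theorem predicts a tetragonal distortion (typically axial elongation) to lift the degeneracy.

[CuBr₆]⁴−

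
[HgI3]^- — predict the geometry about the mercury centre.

Each iodide is −1; balancing the −1 overall charge requires Hg(II).
Mercury is a group-12 element; Hg(II) is therefore d¹⁰.
Coordination number: 3.
Three ligands around a d¹⁰ centre minimise repulsion in a trigonal-planar arrangement.

trigonal planar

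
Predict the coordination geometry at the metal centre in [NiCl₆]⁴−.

Summing ligand charges against the −4 overall charge gives an oxidation state of +2 for nickel.
Group 10 minus oxidation state 2 gives a d⁸ configuration.
With 6 monodentate ligands the coordination number is 6.
Six donors around a single metal centre give an octahedral coordination sphere.

octahedral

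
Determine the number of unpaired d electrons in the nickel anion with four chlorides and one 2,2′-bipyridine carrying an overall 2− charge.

2 unpaired electrons

Summing ligand charges against the −2 overall charge gives an oxidation state of +2 for nickel.
Group 10 minus oxidation state 2 gives a d⁸ configuration.
Counting donor atoms: 4×chloride (monodentate) → 4 donors; 1×2,2′-bipyridine (bidentate) → 2 donors. Coordination number = 6.
In an octahedral field the d⁸ configuration is t₂g⁶e_g² (only one arrangement possible), giving 2 unpaired electrons.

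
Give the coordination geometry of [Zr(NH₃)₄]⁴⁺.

Ammonia is neutral; balancing the +4 overall charge requires Zr(IV).
Zr sits in group 4, so the d-electron count is 4 − 4 = 0.
Coordination number: 4.
A d⁰ ion has no crystal-field stabilisation preference between square planar and tetrahedral, so four ligands adopt the sterically favoured tetrahedral geometry.

tetrahedral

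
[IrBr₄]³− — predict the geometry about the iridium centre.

square planar

Each bromide is −1; balancing the −3 overall charge requires Ir(I).
Group 9 minus oxidation state 1 gives a d⁸ configuration.
Coordination number: 4.
A 5d d⁸ ion has a large crystal-field splitting; square planar leaves the high-energy d_{x²−y²} orbital empty and maximises CFSE.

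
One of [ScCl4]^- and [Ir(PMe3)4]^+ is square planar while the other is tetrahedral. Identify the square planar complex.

[Ir(PMe3)4]^+

For [ScCl4]^-: Each chloride is −1; balancing the −1 overall charge requires Sc(III). Scandium is a group-3 element; Sc(III) is therefore d⁰. A d⁰ ion has no crystal-field stabilisation preference between square planar and tetrahedral, so four ligands adopt the sterically favoured tetrahedral geometry. → tetrahedral.
For [Ir(PMe3)4]^+: Ligand charges: trimethylphosphine is neutral. With an overall charge of +1 the iridium centre must be in the +1 oxidation state. Iridium is a group-9 element; Ir(I) is therefore d⁸. A 5d d⁸ ion has a large crystal-field splitting; square planar leaves the high-energy d_{x²−y²} orbital empty and maximises CFSE. → square planar.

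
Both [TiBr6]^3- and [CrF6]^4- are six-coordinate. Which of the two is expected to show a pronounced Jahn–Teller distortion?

[TiBr6]^3-: Ligand charges: each bromide is −1. With an overall charge of −3 the titanium centre must be in the +3 oxidation state. Ti sits in group 4, so the d-electron count is 4 − 3 = 1. The d¹ configuration leaves the e_g set evenly filled (or empty) — no strong Jahn–Teller driving force.
[CrF6]^4-: Ligand charges: each fluoride is −1. With an overall charge of −4 the chromium centre must be in the +2 oxidation state. Chromium is a group-6 element; Cr(II) is therefore d⁴. Fluoride is a weak-field ligand for a first-row metal, so the complex is high-spin. The t₂g³e_g¹ (high-spin) configuration has an unevenly filled e_g set; the Jahn–Teller theorem predicts a tetragonal distortion (typically axial elongation) to lift the degeneracy.

[CrF6]^4-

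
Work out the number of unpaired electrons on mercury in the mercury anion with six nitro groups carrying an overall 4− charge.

0

Each nitro (N-bound nitrite) is −1; balancing the −4 overall charge requires Hg(II).
Mercury is a group-12 element; Hg(II) is therefore d¹⁰.
In an octahedral field the d¹⁰ configuration is t₂g⁶e_g⁴, giving 0 unpaired electrons.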